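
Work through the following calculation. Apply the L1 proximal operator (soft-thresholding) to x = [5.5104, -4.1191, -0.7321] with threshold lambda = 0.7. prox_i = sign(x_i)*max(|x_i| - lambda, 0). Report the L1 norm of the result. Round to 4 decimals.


Soft-thresholding with lambda = 0.7:
prox(5.5104) = sign(5.5104)*max(|5.5104| - 0.7, 0) = 4.8104
prox(-4.1191) = sign(-4.1191)*max(|-4.1191| - 0.7, 0) = -3.4191
prox(-0.7321) = sign(-0.7321)*max(|-0.7321| - 0.7, 0) = -0.0321
prox(x) = [4.8104, -3.4191, -0.0321]
||prox(x)||_1 = 4.8104 + 3.4191 + 0.0321 = 8.2616


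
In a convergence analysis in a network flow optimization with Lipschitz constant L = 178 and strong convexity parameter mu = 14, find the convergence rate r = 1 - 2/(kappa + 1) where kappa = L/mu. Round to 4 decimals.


Step 1: Compute the condition number.
kappa = L/mu = 178/14 = 12.7143
Step 2: Compute the convergence rate.
r = 1 - 2/(kappa + 1) = 1 - 2*mu/(L + mu) = (L - mu)/(L + mu) = 164/192 = 0.8542


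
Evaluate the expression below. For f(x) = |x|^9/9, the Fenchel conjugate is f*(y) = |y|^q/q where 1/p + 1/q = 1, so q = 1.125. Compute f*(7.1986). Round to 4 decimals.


The conjugate exponent q satisfies 1/p + 1/q = 1.
p = 9, so q = 9/(9 - 1) = 1.125
|y|^q = 7.1986^1.125 = 9.2131
f*(7.1986) = 9.2131 / 1.125 = 8.1894


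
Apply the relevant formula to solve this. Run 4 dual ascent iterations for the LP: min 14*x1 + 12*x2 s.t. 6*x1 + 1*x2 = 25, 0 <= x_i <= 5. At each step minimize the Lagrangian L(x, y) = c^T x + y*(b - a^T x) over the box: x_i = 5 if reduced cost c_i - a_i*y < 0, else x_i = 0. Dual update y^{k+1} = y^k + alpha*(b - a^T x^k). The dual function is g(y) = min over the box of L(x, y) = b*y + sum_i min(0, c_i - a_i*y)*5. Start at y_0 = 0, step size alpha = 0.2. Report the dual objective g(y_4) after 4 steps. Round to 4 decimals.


Dual ascent for LP: min 14*x1 + 12*x2, 6*x1 + 1*x2 = 25, 0 <= x_i <= 5
Step 1: y^k = 0.0, reduced costs: (14.0, 12.0)
  x^k = (0.0, 0.0), subgradient = b - a^T x = 25.0
  y^{k+1} = 0.0 + 0.2*25.0 = 5.0
Step 2: y^k = 5.0, reduced costs: (-16.0, 7.0)
  x^k = (5.0, 0.0), subgradient = b - a^T x = -5.0
  y^{k+1} = 5.0 + 0.2*-5.0 = 4.0
Step 3: y^k = 4.0, reduced costs: (-10.0, 8.0)
  x^k = (5.0, 0.0), subgradient = b - a^T x = -5.0
  y^{k+1} = 4.0 + 0.2*-5.0 = 3.0
Step 4: y^k = 3.0, reduced costs: (-4.0, 9.0)
  x^k = (5.0, 0.0), subgradient = b - a^T x = -5.0
  y^{k+1} = 3.0 + 0.2*-5.0 = 2.0
Dual objective at y_4 = 2.0: reduced costs (2.0, 10.0), box minimizer x = (0.0, 0.0)
g(y_4) = b*y + (c1 - a1*y)*x1 + (c2 - a2*y)*x2 = 25*2.0 + 2.0*0.0 + 10.0*0.0 = 50.0 + 0.0 + 0.0 = 50.0


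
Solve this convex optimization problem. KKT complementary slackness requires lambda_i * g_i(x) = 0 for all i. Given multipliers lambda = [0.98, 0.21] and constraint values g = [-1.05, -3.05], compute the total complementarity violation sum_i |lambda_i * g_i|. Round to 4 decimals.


KKT complementary slackness check:
lambda_1 * g_1 = 0.98 * -1.05 = -1.029
lambda_2 * g_2 = 0.21 * -3.05 = -0.6405
Total violation = 1.029 + 0.6405 = 1.6695


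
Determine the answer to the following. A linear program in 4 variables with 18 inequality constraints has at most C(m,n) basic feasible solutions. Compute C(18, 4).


Each vertex corresponds to some choice of n active constraints out of m, so the number of vertices is at most C(m, n) = m! / (n!(m-n)!).
m = 18, n = 4
Numerator: 18 * 17 * 16 * 15
Denominator: 4! = 24
C(18, 4) = 3060


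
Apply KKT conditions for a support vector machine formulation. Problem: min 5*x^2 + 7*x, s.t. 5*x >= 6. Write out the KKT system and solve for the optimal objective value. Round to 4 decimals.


Step 1: Try lambda = 0 (constraint inactive).
x_unc = -7/(2*5) = -0.7
Check: 5*-0.7 = -3.5 < 6 -- violated!
Step 2: Constraint must be active: 5*x = 6
x* = 6/5 = 1.2
lambda = (2*5*1.2 + 7)/5 = 3.8
Step 3: Compute optimal value.
f(x*) = 5*1.2^2 + 7*1.2 = 15.6


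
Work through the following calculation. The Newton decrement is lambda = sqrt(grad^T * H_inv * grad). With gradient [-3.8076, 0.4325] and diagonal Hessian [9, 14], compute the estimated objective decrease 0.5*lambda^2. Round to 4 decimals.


Step 1: H is diagonal, so H^(-1) * g = [-0.4231, 0.0309].
Step 2: g^T H^(-1) g = sum_i g_i^2 / H_ii
  = (-3.8076)^2/9 + (0.4325)^2/14
  = 1.6109 + 0.0134 = 1.6242
Step 3: Objective decrease = 0.5 * g^T H^(-1) g = 0.8121


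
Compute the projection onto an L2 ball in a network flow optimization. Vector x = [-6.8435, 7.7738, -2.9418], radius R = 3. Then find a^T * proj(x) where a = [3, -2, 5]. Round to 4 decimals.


Step 1: Compute ||x|| (intermediates to 6 decimals).
||x|| = sqrt((-6.8435)^2 + 7.7738^2 + (-2.9418)^2) = 10.766599
Step 2: Project.
Since ||x|| > R, scale = R/||x|| = 3/10.766599 = 0.27864, proj(x) = scale * x
proj(x) = [-1.906873, 2.166092, -0.819703]
Step 3: Dot product.
a^T * proj(x) = 3*(-1.906873) - 2*2.166092 + 5*(-0.819703) = -14.1513


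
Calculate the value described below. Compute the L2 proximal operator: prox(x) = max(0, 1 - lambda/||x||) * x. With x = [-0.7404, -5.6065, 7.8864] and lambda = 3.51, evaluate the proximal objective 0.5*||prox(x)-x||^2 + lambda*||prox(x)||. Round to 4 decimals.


Step 1: Compute ||x||.
||x|| = 9.7044
Step 2: Compute scaling factor.
scale = max(0, 1 - 3.51/9.7044) = 0.6383
Step 3: prox(x) = [-0.4726, -3.5787, 5.034]
||prox(x)|| = 6.1944
Step 4: Proximal objective.
0.5*||prox-x||^2 = 6.1601
lambda*||prox|| = 21.7423
Total = 27.9026


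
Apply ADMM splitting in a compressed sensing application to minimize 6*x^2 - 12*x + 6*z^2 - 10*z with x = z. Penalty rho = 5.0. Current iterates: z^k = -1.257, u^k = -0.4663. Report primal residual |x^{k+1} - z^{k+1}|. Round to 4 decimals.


ADMM iteration with rho = 5.0, z^k = -1.257, u^k = -0.4663
Step 1: x-update.
Minimize 6*x^2 - 12*x + (5.0/2)*(x + 1.257 - 0.4663)^2
FOC: (2*6 + 5.0)*x = 12 + 5.0*(-1.257 + 0.4663)
x^{k+1} = 0.4733
Step 2: z-update.
Minimize 6*z^2 - 10*z + (5.0/2)*(0.4733 - z - 0.4663)^2
FOC: (2*6 + 5.0)*z = 10 + 5.0*(0.4733 - 0.4663)
z^{k+1} = 0.5903
Step 3: u-update.
u^{k+1} = -0.4663 + 0.4733 - 0.5903 = -0.5833
Step 4: Primal residual = |0.4733 - 0.5903| = 0.117


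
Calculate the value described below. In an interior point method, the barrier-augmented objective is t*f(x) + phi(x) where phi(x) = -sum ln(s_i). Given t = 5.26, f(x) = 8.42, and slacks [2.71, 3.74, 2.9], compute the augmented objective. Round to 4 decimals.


Step 1: Compute log-barrier.
ln values: [0.9969, 1.3191, 1.0647]
phi = -(0.9969 + 1.3191 + 1.0647) = -3.3807
Step 2: Compute augmented objective.
t*f(x) = 5.26*8.42 = 44.2892
Total = 44.2892 - 3.3807 = 40.9085


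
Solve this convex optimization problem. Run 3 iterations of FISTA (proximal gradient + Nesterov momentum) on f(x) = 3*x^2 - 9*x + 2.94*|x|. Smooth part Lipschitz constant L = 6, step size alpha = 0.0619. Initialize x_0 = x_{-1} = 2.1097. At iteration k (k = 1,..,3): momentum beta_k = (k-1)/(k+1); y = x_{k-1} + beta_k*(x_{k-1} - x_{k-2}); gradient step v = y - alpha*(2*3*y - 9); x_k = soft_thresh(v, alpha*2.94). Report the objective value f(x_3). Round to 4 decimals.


FISTA on f(x) = 3*x^2 - 9*x + 2.94*|x|
L = 6, alpha = 0.0619
Iteration 1: beta = 0.0, y = 2.1097 + 0.0*(2.1097 - 2.1097) = 2.1097
  grad(y) = 3.6582, v = y - alpha*grad = 1.8833
  prox(v) = soft_thresh(1.8833, 0.182) = 1.7013
Iteration 2: beta = 0.3333, y = 1.7013 + 0.3333*(1.7013 - 2.1097) = 1.5651
  grad(y) = 0.3908, v = y - alpha*grad = 1.5409
  prox(v) = soft_thresh(1.5409, 0.182) = 1.359
Iteration 3: beta = 0.5, y = 1.359 + 0.5*(1.359 - 1.7013) = 1.1878
  grad(y) = -1.8732, v = y - alpha*grad = 1.3037
  prox(v) = soft_thresh(1.3037, 0.182) = 1.1218
f(x_3) = 3*1.1218^2 - 9*1.1218 + 2.94*|1.1218| = -3.0228


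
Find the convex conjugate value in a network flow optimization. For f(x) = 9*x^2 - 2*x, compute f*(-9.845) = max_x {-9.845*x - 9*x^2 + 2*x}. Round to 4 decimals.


f*(y) = sup_x {y*x - a*x^2 - b*x} = sup_x {(y-b)*x - a*x^2}
FOC: (y - b) - 2a*x = 0 => x* = (y - b)/(2a)
x* = (-9.845 + 2)/(2*9) = -0.4358
f*(-9.845) = (y-b)^2/(4a) = (-9.845 + 2)^2/(4*9)
= 61.544/36 = 1.7096


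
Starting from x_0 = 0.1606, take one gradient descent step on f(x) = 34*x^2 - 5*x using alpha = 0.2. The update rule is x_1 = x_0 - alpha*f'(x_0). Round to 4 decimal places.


We compute the gradient at x_0 and apply the update.
f'(x) = 68*x - 5
f'(0.1606) = 68*0.1606 - 5 = 5.9208
x_1 = 0.1606 - 0.2*5.9208 = -1.0236


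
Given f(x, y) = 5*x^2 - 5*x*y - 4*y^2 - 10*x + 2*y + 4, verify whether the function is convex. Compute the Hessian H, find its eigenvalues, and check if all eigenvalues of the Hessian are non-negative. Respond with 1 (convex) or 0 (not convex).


The Hessian of f(x,y) = 5*x^2 - 5*x*y - 4*y^2 - 10*x + 2*y + 4 is:
H = [[10, -5], [-5, -8]]
Trace = 10 - 8 = 2
Determinant = 10*-8 - (-5)^2 = -105
Discriminant = (2)^2 - 4*-105 = 424.0
Eigenvalues: lambda_1 = -9.2956, lambda_2 = 11.2956
The function is not convex.

0


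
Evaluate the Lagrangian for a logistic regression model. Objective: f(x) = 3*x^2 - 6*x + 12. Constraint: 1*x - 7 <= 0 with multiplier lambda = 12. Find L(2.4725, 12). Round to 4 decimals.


Step 1: Evaluate f(x).
f(2.4725) = 3*2.4725^2 - 6*2.4725 + 12 = 15.5048
Step 2: Evaluate g(x).
g(2.4725) = 1*2.4725 - 7 = -4.5275
Step 3: Compute Lagrangian.
L = 15.5048 + 12*-4.5275 = -38.8252


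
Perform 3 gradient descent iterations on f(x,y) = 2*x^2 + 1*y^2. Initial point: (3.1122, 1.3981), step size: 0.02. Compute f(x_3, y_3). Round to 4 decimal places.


Gradient descent on f(x,y) = 2*x^2 + 1*y^2.
Starting point: (3.1122, 1.3981), alpha = 0.02
Step 1: grad_x = 2*2*3.1122 = 12.4488, grad_y = 2*1*1.3981 = 2.7962
  x_1 = 3.1122 - 0.02*12.4488 = 2.8632
  y_1 = 1.3981 - 0.02*2.7962 = 1.3422
Step 2: grad_x = 2*2*2.8632 = 11.4529, grad_y = 2*1*1.3422 = 2.6844
  x_2 = 2.8632 - 0.02*11.4529 = 2.6342
  y_2 = 1.3422 - 0.02*2.6844 = 1.2885
Step 3: grad_x = 2*2*2.6342 = 10.5367, grad_y = 2*1*1.2885 = 2.577
  x_3 = 2.6342 - 0.02*10.5367 = 2.4234
  y_3 = 1.2885 - 0.02*2.577 = 1.2369
f(2.4234, 1.2369) = 2*2.4234^2 + 1*1.2369^2 = 13.2761


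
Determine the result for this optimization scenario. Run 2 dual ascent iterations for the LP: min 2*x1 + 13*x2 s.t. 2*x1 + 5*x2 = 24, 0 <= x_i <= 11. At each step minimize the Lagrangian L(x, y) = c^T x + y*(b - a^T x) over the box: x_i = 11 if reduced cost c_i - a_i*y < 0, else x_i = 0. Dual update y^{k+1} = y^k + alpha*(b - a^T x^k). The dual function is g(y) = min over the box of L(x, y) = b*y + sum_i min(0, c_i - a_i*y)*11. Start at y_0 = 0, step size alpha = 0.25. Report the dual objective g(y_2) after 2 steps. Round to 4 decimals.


Dual ascent for LP: min 2*x1 + 13*x2, 2*x1 + 5*x2 = 24, 0 <= x_i <= 11
Step 1: y^k = 0.0, reduced costs: (2.0, 13.0)
  x^k = (0.0, 0.0), subgradient = b - a^T x = 24.0
  y^{k+1} = 0.0 + 0.25*24.0 = 6.0
Step 2: y^k = 6.0, reduced costs: (-10.0, -17.0)
  x^k = (11.0, 11.0), subgradient = b - a^T x = -53.0
  y^{k+1} = 6.0 + 0.25*-53.0 = -7.25
Dual objective at y_2 = -7.25: reduced costs (16.5, 49.25), box minimizer x = (0.0, 0.0)
g(y_2) = b*y + (c1 - a1*y)*x1 + (c2 - a2*y)*x2 = 24*(-7.25) + 16.5*0.0 + 49.25*0.0 = -174.0 + 0.0 + 0.0 = -174.0


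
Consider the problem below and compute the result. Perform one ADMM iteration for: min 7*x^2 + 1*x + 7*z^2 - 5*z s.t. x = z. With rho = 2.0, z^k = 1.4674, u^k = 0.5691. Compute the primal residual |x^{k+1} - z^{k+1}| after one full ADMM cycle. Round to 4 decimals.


ADMM iteration with rho = 2.0, z^k = 1.4674, u^k = 0.5691
Step 1: x-update.
Minimize 7*x^2 + 1*x + (2.0/2)*(x - 1.4674 + 0.5691)^2
FOC: (2*7 + 2.0)*x = -1 + 2.0*(1.4674 - 0.5691)
x^{k+1} = 0.0498
Step 2: z-update.
Minimize 7*z^2 - 5*z + (2.0/2)*(0.0498 - z + 0.5691)^2
FOC: (2*7 + 2.0)*z = 5 + 2.0*(0.0498 + 0.5691)
z^{k+1} = 0.3899
Step 3: u-update.
u^{k+1} = 0.5691 + 0.0498 - 0.3899 = 0.229
Step 4: Primal residual = |0.0498 - 0.3899| = 0.3401


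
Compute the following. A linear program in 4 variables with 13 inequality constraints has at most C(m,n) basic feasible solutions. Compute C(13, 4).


Each vertex corresponds to some choice of n active constraints out of m, so the number of vertices is at most C(m, n) = m! / (n!(m-n)!).
m = 13, n = 4
Numerator: 13 * 12 * 11 * 10
Denominator: 4! = 24
C(13, 4) = 715


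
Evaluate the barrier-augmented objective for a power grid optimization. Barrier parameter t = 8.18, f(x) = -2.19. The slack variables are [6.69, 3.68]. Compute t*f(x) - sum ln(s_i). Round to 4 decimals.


Step 1: Compute log-barrier.
ln values: [1.9006, 1.3029]
phi = -(1.9006 + 1.3029) = -3.2035
Step 2: Compute augmented objective.
t*f(x) = 8.18*-2.19 = -17.9142
Total = -17.9142 - 3.2035 = -21.1177


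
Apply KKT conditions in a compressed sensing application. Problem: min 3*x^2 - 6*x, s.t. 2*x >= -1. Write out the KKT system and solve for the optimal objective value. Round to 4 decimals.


Step 1: Try lambda = 0 (constraint inactive).
Stationarity: 2*3*x - 6 = 0
x* = 6/(2*3) = 1.0
Check constraint: 2*1.0 = 2.0 >= -1 -- satisfied.
Step 2: Compute optimal value.
f(x*) = 3*1.0^2 - 6*1.0 = -3.0


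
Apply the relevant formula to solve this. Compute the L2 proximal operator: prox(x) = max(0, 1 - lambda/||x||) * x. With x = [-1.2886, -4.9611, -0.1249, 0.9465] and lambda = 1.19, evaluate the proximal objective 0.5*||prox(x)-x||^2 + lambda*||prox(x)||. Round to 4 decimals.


Step 1: Compute ||x||.
||x|| = 5.2139
Step 2: Compute scaling factor.
scale = max(0, 1 - 1.19/5.2139) = 0.7718
Step 3: prox(x) = [-0.9945, -3.8288, -0.0964, 0.7305]
||prox(x)|| = 4.0239
Step 4: Proximal objective.
0.5*||prox-x||^2 = 0.7081
lambda*||prox|| = 4.7884
Total = 5.4965


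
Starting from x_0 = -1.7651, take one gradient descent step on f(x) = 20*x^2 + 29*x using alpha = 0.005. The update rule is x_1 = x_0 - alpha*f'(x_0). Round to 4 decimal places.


We compute the gradient at x_0 and apply the update.
f'(x) = 40*x + 29
f'(-1.7651) = 40*-1.7651 + 29 = -41.604
x_1 = -1.7651 - 0.005*-41.604 = -1.5571


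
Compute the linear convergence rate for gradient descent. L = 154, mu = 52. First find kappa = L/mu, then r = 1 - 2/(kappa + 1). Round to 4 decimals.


Step 1: Compute the condition number.
kappa = L/mu = 154/52 = 2.9615
Step 2: Compute the convergence rate.
r = 1 - 2/(kappa + 1) = 1 - 2*mu/(L + mu) = (L - mu)/(L + mu) = 102/206 = 0.4951


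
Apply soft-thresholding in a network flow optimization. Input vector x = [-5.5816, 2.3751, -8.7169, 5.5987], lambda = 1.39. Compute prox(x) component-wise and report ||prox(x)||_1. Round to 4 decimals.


Soft-thresholding with lambda = 1.39:
prox(-5.5816) = sign(-5.5816)*max(|-5.5816| - 1.39, 0) = -4.1916
prox(2.3751) = sign(2.3751)*max(|2.3751| - 1.39, 0) = 0.9851
prox(-8.7169) = sign(-8.7169)*max(|-8.7169| - 1.39, 0) = -7.3269
prox(5.5987) = sign(5.5987)*max(|5.5987| - 1.39, 0) = 4.2087
prox(x) = [-4.1916, 0.9851, -7.3269, 4.2087]
||prox(x)||_1 = 4.1916 + 0.9851 + 7.3269 + 4.2087 = 16.7123


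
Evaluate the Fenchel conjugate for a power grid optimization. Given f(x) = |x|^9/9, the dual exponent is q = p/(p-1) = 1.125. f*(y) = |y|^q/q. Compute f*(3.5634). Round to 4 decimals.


The conjugate exponent q satisfies 1/p + 1/q = 1.
p = 9, so q = 9/(9 - 1) = 1.125
|y|^q = 3.5634^1.125 = 4.1768
f*(3.5634) = 4.1768 / 1.125 = 3.7127


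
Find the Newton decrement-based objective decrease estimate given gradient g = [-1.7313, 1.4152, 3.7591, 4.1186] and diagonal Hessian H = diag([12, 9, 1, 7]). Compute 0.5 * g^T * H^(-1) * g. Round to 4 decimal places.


Step 1: H is diagonal, so H^(-1) * g = [-0.1443, 0.1572, 3.7591, 0.5884].
Step 2: g^T H^(-1) g = sum_i g_i^2 / H_ii
  = (-1.7313)^2/12 + (1.4152)^2/9 + (3.7591)^2/1 + (4.1186)^2/7
  = 0.2498 + 0.2225 + 14.1308 + 2.4233 = 17.0264
Step 3: Objective decrease = 0.5 * g^T H^(-1) g = 8.5132


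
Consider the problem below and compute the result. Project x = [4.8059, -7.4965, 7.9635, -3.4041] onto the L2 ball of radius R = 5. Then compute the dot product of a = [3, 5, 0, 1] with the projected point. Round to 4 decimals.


Step 1: Compute ||x|| (intermediates to 6 decimals).
||x|| = sqrt(4.8059^2 + (-7.4965)^2 + 7.9635^2 + (-3.4041)^2) = 12.421732
Step 2: Project.
Since ||x|| > R, scale = R/||x|| = 5/12.421732 = 0.40252, proj(x) = scale * x
proj(x) = [1.934471, -3.017491, 3.205468, -1.370218]
Step 3: Dot product.
a^T * proj(x) = 3*1.934471 + 5*(-3.017491) + 0*3.205468 + 1*(-1.370218) = -10.6543


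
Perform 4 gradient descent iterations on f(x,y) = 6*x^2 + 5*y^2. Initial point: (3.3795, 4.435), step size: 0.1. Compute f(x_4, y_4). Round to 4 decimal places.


Gradient descent on f(x,y) = 6*x^2 + 5*y^2.
Starting point: (3.3795, 4.435), alpha = 0.1
Step 1: grad_x = 2*6*3.3795 = 40.554, grad_y = 2*5*4.435 = 44.35
  x_1 = 3.3795 - 0.1*40.554 = -0.6759
  y_1 = 4.435 - 0.1*44.35 = 0.0
Step 2: grad_x = 2*6*-0.6759 = -8.1108, grad_y = 2*5*0.0 = 0.0
  x_2 = -0.6759 - 0.1*-8.1108 = 0.1352
  y_2 = 0.0 - 0.1*0.0 = 0.0
Step 3: grad_x = 2*6*0.1352 = 1.6222, grad_y = 2*5*0.0 = 0.0
  x_3 = 0.1352 - 0.1*1.6222 = -0.027
  y_3 = 0.0 - 0.1*0.0 = 0.0
Step 4: grad_x = 2*6*-0.027 = -0.3244, grad_y = 2*5*0.0 = 0.0
  x_4 = -0.027 - 0.1*-0.3244 = 0.0054
  y_4 = 0.0 - 0.1*0.0 = 0.0
f(0.0054, 0.0) = 6*0.0054^2 + 5*0.0^2 = 0.0002


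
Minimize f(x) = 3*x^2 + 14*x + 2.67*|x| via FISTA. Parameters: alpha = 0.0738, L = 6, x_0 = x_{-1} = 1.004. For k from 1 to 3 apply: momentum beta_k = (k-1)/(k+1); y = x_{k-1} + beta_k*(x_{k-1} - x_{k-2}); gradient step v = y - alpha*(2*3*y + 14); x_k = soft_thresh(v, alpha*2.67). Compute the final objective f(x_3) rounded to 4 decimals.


FISTA on f(x) = 3*x^2 + 14*x + 2.67*|x|
L = 6, alpha = 0.0738
Iteration 1: beta = 0.0, y = 1.004 + 0.0*(1.004 - 1.004) = 1.004
  grad(y) = 20.024, v = y - alpha*grad = -0.4738
  prox(v) = soft_thresh(-0.4738, 0.197) = -0.2767
Iteration 2: beta = 0.3333, y = -0.2767 + 0.3333*(-0.2767 - 1.004) = -0.7036
  grad(y) = 9.7782, v = y - alpha*grad = -1.4253
  prox(v) = soft_thresh(-1.4253, 0.197) = -1.2282
Iteration 3: beta = 0.5, y = -1.2282 + 0.5*(-1.2282 + 0.2767) = -1.704
  grad(y) = 3.7762, v = y - alpha*grad = -1.9826
  prox(v) = soft_thresh(-1.9826, 0.197) = -1.7856
f(x_3) = 3*(-1.7856)^2 + 14*(-1.7856) + 2.67*|-1.7856| = -10.6657


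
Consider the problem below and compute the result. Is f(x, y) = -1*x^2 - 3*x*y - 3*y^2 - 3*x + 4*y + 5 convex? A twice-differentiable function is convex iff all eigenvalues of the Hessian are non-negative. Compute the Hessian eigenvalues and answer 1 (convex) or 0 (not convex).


The Hessian of f(x,y) = -1*x^2 - 3*x*y - 3*y^2 - 3*x + 4*y + 5 is:
H = [[-2, -3], [-3, -6]]
Trace = -2 - 6 = -8
Determinant = -2*-6 - (-3)^2 = 3
Discriminant = (-8)^2 - 4*3 = 52.0
Eigenvalues: lambda_1 = -7.6056, lambda_2 = -0.3944
The function is not convex.

0


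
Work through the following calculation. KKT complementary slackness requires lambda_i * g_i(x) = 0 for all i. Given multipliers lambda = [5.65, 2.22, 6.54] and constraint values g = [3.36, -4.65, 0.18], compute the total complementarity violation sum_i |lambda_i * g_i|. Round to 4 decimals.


KKT complementary slackness check:
lambda_1 * g_1 = 5.65 * 3.36 = 18.984
lambda_2 * g_2 = 2.22 * -4.65 = -10.323
lambda_3 * g_3 = 6.54 * 0.18 = 1.1772
Total violation = 18.984 + 10.323 + 1.1772 = 30.4842


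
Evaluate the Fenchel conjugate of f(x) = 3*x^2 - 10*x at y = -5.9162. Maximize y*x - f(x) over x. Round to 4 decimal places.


f*(y) = sup_x {y*x - a*x^2 - b*x} = sup_x {(y-b)*x - a*x^2}
FOC: (y - b) - 2a*x = 0 => x* = (y - b)/(2a)
x* = (-5.9162 + 10)/(2*3) = 0.6806
f*(-5.9162) = (y-b)^2/(4a) = (-5.9162 + 10)^2/(4*3)
= 16.6774/12 = 1.3898


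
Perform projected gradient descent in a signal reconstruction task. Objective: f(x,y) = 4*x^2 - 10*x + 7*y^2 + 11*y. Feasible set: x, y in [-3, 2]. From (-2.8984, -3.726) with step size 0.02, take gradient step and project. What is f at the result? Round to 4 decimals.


Step 1: Compute gradient at (-2.8984, -3.726).
grad_x = 2*4*-2.8984 - 10 = -33.1872
grad_y = 2*7*-3.726 + 11 = -41.164
Step 2: Gradient step.
x_raw = -2.8984 - 0.02*-33.1872 = -2.2347
y_raw = -3.726 - 0.02*-41.164 = -2.9027
Step 3: Project onto [-3, 2].
x_proj = clip(-2.2347) = -2.2347
y_proj = clip(-2.9027) = -2.9027
Step 4: Evaluate f.
f(-2.2347, -2.9027) = 69.3719


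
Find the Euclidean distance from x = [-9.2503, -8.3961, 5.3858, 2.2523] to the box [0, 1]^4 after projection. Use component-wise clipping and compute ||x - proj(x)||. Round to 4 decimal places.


Project each component onto [0, 1].
clip(-9.2503) = 0.0, clip(-8.3961) = 0.0, clip(5.3858) = 1.0, clip(2.2523) = 1.0
Projection = [0.0, 0.0, 1.0, 1.0]
Squared diffs: [85.5681, 70.4945, 19.2352, 1.5683]
Distance = sqrt(176.8661) = 13.2991


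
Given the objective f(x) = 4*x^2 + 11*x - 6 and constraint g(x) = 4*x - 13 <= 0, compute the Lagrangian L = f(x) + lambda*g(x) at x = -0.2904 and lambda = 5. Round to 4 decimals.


Step 1: Evaluate f(x).
f(-0.2904) = 4*(-0.2904)^2 + 11*(-0.2904) - 6 = -8.8571
Step 2: Evaluate g(x).
g(-0.2904) = 4*-0.2904 - 13 = -14.1616
Step 3: Compute Lagrangian.
L = -8.8571 + 5*-14.1616 = -79.6651


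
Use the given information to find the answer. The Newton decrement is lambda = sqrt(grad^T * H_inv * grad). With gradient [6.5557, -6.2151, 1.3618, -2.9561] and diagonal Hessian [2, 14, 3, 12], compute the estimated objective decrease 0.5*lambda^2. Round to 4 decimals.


Step 1: H is diagonal, so H^(-1) * g = [3.2779, -0.4439, 0.4539, -0.2463].
Step 2: g^T H^(-1) g = sum_i g_i^2 / H_ii
  = (6.5557)^2/2 + (-6.2151)^2/14 + (1.3618)^2/3 + (-2.9561)^2/12
  = 21.4886 + 2.7591 + 0.6182 + 0.7282 = 25.5941
Step 3: Objective decrease = 0.5 * g^T H^(-1) g = 12.797


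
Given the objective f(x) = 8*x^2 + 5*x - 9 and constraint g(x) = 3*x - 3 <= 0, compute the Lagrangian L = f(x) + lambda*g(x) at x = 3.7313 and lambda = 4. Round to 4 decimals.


Step 1: Evaluate f(x).
f(3.7313) = 8*3.7313^2 + 5*3.7313 - 9 = 121.0373
Step 2: Evaluate g(x).
g(3.7313) = 3*3.7313 - 3 = 8.1939
Step 3: Compute Lagrangian.
L = 121.0373 + 4*8.1939 = 153.8129


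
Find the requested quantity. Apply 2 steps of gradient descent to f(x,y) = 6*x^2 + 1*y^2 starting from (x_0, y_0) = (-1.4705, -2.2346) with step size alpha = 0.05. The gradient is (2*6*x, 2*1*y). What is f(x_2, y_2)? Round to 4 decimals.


Gradient descent on f(x,y) = 6*x^2 + 1*y^2.
Starting point: (-1.4705, -2.2346), alpha = 0.05
Step 1: grad_x = 2*6*-1.4705 = -17.646, grad_y = 2*1*-2.2346 = -4.4692
  x_1 = -1.4705 - 0.05*-17.646 = -0.5882
  y_1 = -2.2346 - 0.05*-4.4692 = -2.0111
Step 2: grad_x = 2*6*-0.5882 = -7.0584, grad_y = 2*1*-2.0111 = -4.0223
  x_2 = -0.5882 - 0.05*-7.0584 = -0.2353
  y_2 = -2.0111 - 0.05*-4.0223 = -1.81
f(-0.2353, -1.81) = 6*(-0.2353)^2 + 1*(-1.81)^2 = 3.6083


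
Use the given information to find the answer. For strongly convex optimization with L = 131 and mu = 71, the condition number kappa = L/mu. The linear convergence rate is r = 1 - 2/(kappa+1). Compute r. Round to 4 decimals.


Step 1: Compute the condition number.
kappa = L/mu = 131/71 = 1.8451
Step 2: Compute the convergence rate.
r = 1 - 2/(kappa + 1) = 1 - 2*mu/(L + mu) = (L - mu)/(L + mu) = 60/202 = 0.297


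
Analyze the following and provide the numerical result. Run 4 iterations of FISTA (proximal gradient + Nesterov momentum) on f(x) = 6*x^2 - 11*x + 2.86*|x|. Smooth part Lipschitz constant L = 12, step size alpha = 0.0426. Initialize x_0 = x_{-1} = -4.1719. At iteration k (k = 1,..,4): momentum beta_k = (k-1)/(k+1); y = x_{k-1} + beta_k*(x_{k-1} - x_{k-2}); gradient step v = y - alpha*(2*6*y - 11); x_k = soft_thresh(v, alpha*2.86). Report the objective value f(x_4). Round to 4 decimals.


FISTA on f(x) = 6*x^2 - 11*x + 2.86*|x|
L = 12, alpha = 0.0426
Iteration 1: beta = 0.0, y = -4.1719 + 0.0*(-4.1719 + 4.1719) = -4.1719
  grad(y) = -61.0628, v = y - alpha*grad = -1.5706
  prox(v) = soft_thresh(-1.5706, 0.1218) = -1.4488
Iteration 2: beta = 0.3333, y = -1.4488 + 0.3333*(-1.4488 + 4.1719) = -0.5411
  grad(y) = -17.493, v = y - alpha*grad = 0.2041
  prox(v) = soft_thresh(0.2041, 0.1218) = 0.0823
Iteration 3: beta = 0.5, y = 0.0823 + 0.5*(0.0823 + 1.4488) = 0.8478
  grad(y) = -0.8262, v = y - alpha*grad = 0.883
  prox(v) = soft_thresh(0.883, 0.1218) = 0.7612
Iteration 4: beta = 0.6, y = 0.7612 + 0.6*(0.7612 - 0.0823) = 1.1685
  grad(y) = 3.0222, v = y - alpha*grad = 1.0398
  prox(v) = soft_thresh(1.0398, 0.1218) = 0.9179
f(x_4) = 6*0.9179^2 - 11*0.9179 + 2.86*|0.9179| = -2.4164


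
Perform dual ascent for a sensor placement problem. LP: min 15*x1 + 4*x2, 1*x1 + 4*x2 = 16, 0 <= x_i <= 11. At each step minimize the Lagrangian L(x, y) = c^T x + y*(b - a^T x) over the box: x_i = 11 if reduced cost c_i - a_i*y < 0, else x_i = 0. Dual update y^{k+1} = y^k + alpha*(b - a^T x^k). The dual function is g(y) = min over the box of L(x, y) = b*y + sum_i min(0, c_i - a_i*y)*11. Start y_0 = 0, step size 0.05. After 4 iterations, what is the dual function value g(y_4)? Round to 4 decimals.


Dual ascent for LP: min 15*x1 + 4*x2, 1*x1 + 4*x2 = 16, 0 <= x_i <= 11
Step 1: y^k = 0.0, reduced costs: (15.0, 4.0)
  x^k = (0.0, 0.0), subgradient = b - a^T x = 16.0
  y^{k+1} = 0.0 + 0.05*16.0 = 0.8
Step 2: y^k = 0.8, reduced costs: (14.2, 0.8)
  x^k = (0.0, 0.0), subgradient = b - a^T x = 16.0
  y^{k+1} = 0.8 + 0.05*16.0 = 1.6
Step 3: y^k = 1.6, reduced costs: (13.4, -2.4)
  x^k = (0.0, 11.0), subgradient = b - a^T x = -28.0
  y^{k+1} = 1.6 + 0.05*-28.0 = 0.2
Step 4: y^k = 0.2, reduced costs: (14.8, 3.2)
  x^k = (0.0, 0.0), subgradient = b - a^T x = 16.0
  y^{k+1} = 0.2 + 0.05*16.0 = 1.0
Dual objective at y_4 = 1.0: reduced costs (14.0, 0.0), box minimizer x = (0.0, 0.0)
g(y_4) = b*y + (c1 - a1*y)*x1 + (c2 - a2*y)*x2 = 16*1.0 + 14.0*0.0 + 0.0*0.0 = 16.0 + 0.0 + 0.0 = 16.0


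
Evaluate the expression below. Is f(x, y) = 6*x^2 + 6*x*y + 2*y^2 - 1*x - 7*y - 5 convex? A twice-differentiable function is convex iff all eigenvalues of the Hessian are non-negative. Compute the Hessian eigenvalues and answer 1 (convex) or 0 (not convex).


The Hessian of f(x,y) = 6*x^2 + 6*x*y + 2*y^2 - 1*x - 7*y - 5 is:
H = [[12, 6], [6, 4]]
Trace = 12 + 4 = 16
Determinant = 12*4 - (6)^2 = 12
Discriminant = (16)^2 - 4*12 = 208.0
Eigenvalues: lambda_1 = 0.7889, lambda_2 = 15.2111
The function is convex.

1


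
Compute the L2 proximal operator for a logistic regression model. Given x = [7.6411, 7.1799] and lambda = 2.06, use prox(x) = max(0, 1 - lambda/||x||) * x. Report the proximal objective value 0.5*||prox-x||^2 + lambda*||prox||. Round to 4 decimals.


Step 1: Compute ||x||.
||x|| = 10.4851
Step 2: Compute scaling factor.
scale = max(0, 1 - 2.06/10.4851) = 0.8035
Step 3: prox(x) = [6.1399, 5.7693]
||prox(x)|| = 8.4251
Step 4: Proximal objective.
0.5*||prox-x||^2 = 2.1218
lambda*||prox|| = 17.3557
Total = 19.4775


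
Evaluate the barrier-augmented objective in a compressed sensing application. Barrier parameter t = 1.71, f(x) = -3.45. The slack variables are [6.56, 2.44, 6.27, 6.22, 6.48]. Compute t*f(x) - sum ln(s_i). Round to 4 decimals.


Step 1: Compute log-barrier.
ln values: [1.881, 0.892, 1.8358, 1.8278, 1.8687]
phi = -(1.881 + 0.892 + 1.8358 + 1.8278 + 1.8687) = -8.3053
Step 2: Compute augmented objective.
t*f(x) = 1.71*-3.45 = -5.8995
Total = -5.8995 - 8.3053 = -14.2048


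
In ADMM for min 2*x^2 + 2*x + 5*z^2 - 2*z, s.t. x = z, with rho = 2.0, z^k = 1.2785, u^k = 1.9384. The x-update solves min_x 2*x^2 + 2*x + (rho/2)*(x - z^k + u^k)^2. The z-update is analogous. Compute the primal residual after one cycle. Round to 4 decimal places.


ADMM iteration with rho = 2.0, z^k = 1.2785, u^k = 1.9384
Step 1: x-update.
Minimize 2*x^2 + 2*x + (2.0/2)*(x - 1.2785 + 1.9384)^2
FOC: (2*2 + 2.0)*x = -2 + 2.0*(1.2785 - 1.9384)
x^{k+1} = -0.5533
Step 2: z-update.
Minimize 5*z^2 - 2*z + (2.0/2)*(-0.5533 - z + 1.9384)^2
FOC: (2*5 + 2.0)*z = 2 + 2.0*(-0.5533 + 1.9384)
z^{k+1} = 0.3975
Step 3: u-update.
u^{k+1} = 1.9384 - 0.5533 - 0.3975 = 0.9876
Step 4: Primal residual = |-0.5533 - 0.3975| = 0.9508


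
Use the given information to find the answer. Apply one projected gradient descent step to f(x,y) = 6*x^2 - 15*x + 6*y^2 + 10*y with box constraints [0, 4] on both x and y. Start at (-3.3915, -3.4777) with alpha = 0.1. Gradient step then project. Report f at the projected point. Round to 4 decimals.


Step 1: Compute gradient at (-3.3915, -3.4777).
grad_x = 2*6*-3.3915 - 15 = -55.698
grad_y = 2*6*-3.4777 + 10 = -31.7324
Step 2: Gradient step.
x_raw = -3.3915 - 0.1*-55.698 = 2.1783
y_raw = -3.4777 - 0.1*-31.7324 = -0.3045
Step 3: Project onto [0, 4].
x_proj = clip(2.1783) = 2.1783
y_proj = clip(-0.3045) = 0.0
Step 4: Evaluate f.
f(2.1783, 0.0) = -4.2046


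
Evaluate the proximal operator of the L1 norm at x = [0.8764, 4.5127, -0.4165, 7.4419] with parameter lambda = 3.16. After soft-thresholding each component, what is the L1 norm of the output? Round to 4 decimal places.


Soft-thresholding with lambda = 3.16:
prox(0.8764) = sign(0.8764)*max(|0.8764| - 3.16, 0) = 0.0
prox(4.5127) = sign(4.5127)*max(|4.5127| - 3.16, 0) = 1.3527
prox(-0.4165) = sign(-0.4165)*max(|-0.4165| - 3.16, 0) = 0.0
prox(7.4419) = sign(7.4419)*max(|7.4419| - 3.16, 0) = 4.2819
prox(x) = [0.0, 1.3527, 0.0, 4.2819]
||prox(x)||_1 = 0.0 + 1.3527 + 0.0 + 4.2819 = 5.6346


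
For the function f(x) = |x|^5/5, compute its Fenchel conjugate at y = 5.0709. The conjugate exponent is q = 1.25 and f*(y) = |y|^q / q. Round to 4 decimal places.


The conjugate exponent q satisfies 1/p + 1/q = 1.
p = 5, so q = 5/(5 - 1) = 1.25
|y|^q = 5.0709^1.25 = 7.6095
f*(5.0709) = 7.6095 / 1.25 = 6.0876


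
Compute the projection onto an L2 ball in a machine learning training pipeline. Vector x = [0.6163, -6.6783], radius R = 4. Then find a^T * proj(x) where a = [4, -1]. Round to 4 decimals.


Step 1: Compute ||x|| (intermediates to 6 decimals).
||x|| = sqrt(0.6163^2 + (-6.6783)^2) = 6.706677
Step 2: Project.
Since ||x|| > R, scale = R/||x|| = 4/6.706677 = 0.596421, proj(x) = scale * x
proj(x) = [0.367574, -3.983078]
Step 3: Dot product.
a^T * proj(x) = 4*0.367574 - 1*(-3.983078) = 5.4534


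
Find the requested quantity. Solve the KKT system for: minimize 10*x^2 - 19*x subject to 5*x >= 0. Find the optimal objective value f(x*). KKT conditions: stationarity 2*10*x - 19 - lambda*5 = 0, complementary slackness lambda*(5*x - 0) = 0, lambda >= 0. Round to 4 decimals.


Step 1: Try lambda = 0 (constraint inactive).
Stationarity: 2*10*x - 19 = 0
x* = 19/(2*10) = 0.95
Check constraint: 5*0.95 = 4.75 >= 0 -- satisfied.
Step 2: Compute optimal value.
f(x*) = 10*0.95^2 - 19*0.95 = -9.025


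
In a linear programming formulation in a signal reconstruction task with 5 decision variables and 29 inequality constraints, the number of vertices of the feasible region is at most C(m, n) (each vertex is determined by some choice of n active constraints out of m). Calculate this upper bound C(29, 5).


Each vertex corresponds to some choice of n active constraints out of m, so the number of vertices is at most C(m, n) = m! / (n!(m-n)!).
m = 29, n = 5
Numerator: 29 * 28 * 27 * 26 * 25
Denominator: 5! = 120
C(29, 5) = 118755


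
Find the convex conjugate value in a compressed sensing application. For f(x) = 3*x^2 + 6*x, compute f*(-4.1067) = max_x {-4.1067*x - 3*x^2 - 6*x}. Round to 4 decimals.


f*(y) = sup_x {y*x - a*x^2 - b*x} = sup_x {(y-b)*x - a*x^2}
FOC: (y - b) - 2a*x = 0 => x* = (y - b)/(2a)
x* = (-4.1067 - 6)/(2*3) = -1.6845
f*(-4.1067) = (y-b)^2/(4a) = (-4.1067 - 6)^2/(4*3)
= 102.1454/12 = 8.5121


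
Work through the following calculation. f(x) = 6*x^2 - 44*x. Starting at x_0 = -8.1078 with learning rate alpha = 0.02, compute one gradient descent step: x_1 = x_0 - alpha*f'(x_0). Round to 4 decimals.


We compute the gradient at x_0 and apply the update.
f'(x) = 12*x - 44
f'(-8.1078) = 12*-8.1078 - 44 = -141.2936
x_1 = -8.1078 - 0.02*-141.2936 = -5.2819


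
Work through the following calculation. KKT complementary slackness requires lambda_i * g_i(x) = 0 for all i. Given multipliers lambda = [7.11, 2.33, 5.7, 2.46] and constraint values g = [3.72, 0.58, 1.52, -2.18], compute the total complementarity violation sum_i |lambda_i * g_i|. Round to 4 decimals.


KKT complementary slackness check:
lambda_1 * g_1 = 7.11 * 3.72 = 26.4492
lambda_2 * g_2 = 2.33 * 0.58 = 1.3514
lambda_3 * g_3 = 5.7 * 1.52 = 8.664
lambda_4 * g_4 = 2.46 * -2.18 = -5.3628
Total violation = 26.4492 + 1.3514 + 8.664 + 5.3628 = 41.8274


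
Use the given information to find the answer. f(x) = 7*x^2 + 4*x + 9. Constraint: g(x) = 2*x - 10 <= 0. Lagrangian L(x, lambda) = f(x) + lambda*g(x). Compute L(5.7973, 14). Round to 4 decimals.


Step 1: Evaluate f(x).
f(5.7973) = 7*5.7973^2 + 4*5.7973 + 9 = 267.45
Step 2: Evaluate g(x).
g(5.7973) = 2*5.7973 - 10 = 1.5946
Step 3: Compute Lagrangian.
L = 267.45 + 14*1.5946 = 289.7744


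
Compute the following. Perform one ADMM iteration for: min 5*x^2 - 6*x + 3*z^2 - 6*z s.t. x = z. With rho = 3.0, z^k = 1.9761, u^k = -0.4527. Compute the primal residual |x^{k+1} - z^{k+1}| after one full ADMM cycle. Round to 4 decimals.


ADMM iteration with rho = 3.0, z^k = 1.9761, u^k = -0.4527
Step 1: x-update.
Minimize 5*x^2 - 6*x + (3.0/2)*(x - 1.9761 - 0.4527)^2
FOC: (2*5 + 3.0)*x = 6 + 3.0*(1.9761 + 0.4527)
x^{k+1} = 1.022
Step 2: z-update.
Minimize 3*z^2 - 6*z + (3.0/2)*(1.022 - z - 0.4527)^2
FOC: (2*3 + 3.0)*z = 6 + 3.0*(1.022 - 0.4527)
z^{k+1} = 0.8564
Step 3: u-update.
u^{k+1} = -0.4527 + 1.022 - 0.8564 = -0.2871
Step 4: Primal residual = |1.022 - 0.8564| = 0.1656


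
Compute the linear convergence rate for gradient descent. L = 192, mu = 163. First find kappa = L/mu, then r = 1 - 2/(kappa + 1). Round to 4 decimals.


Step 1: Compute the condition number.
kappa = L/mu = 192/163 = 1.1779
Step 2: Compute the convergence rate.
r = 1 - 2/(kappa + 1) = 1 - 2*mu/(L + mu) = (L - mu)/(L + mu) = 29/355 = 0.0817


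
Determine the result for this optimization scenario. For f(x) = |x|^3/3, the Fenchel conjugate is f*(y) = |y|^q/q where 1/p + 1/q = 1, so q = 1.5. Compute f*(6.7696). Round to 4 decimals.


The conjugate exponent q satisfies 1/p + 1/q = 1.
p = 3, so q = 3/(3 - 1) = 1.5
|y|^q = 6.7696^1.5 = 17.6135
f*(6.7696) = 17.6135 / 1.5 = 11.7423


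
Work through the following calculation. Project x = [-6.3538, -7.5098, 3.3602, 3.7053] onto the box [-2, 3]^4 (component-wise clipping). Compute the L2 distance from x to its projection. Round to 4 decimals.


Project each component onto [-2, 3].
clip(-6.3538) = -2.0, clip(-7.5098) = -2.0, clip(3.3602) = 3.0, clip(3.7053) = 3.0
Projection = [-2.0, -2.0, 3.0, 3.0]
Squared diffs: [18.9556, 30.3579, 0.1297, 0.4974]
Distance = sqrt(49.9406) = 7.0669


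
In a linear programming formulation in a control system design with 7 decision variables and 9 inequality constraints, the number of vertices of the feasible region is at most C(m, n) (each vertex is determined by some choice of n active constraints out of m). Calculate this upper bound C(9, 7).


Each vertex corresponds to some choice of n active constraints out of m, so the number of vertices is at most C(m, n) = m! / (n!(m-n)!).
m = 9, n = 7
Numerator: 9 * 8 * 7 * 6 * 5 * 4 * 3
Denominator: 7! = 5040
C(9, 7) = 36


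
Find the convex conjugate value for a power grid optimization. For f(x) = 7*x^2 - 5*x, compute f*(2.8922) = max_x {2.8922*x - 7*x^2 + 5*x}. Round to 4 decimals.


f*(y) = sup_x {y*x - a*x^2 - b*x} = sup_x {(y-b)*x - a*x^2}
FOC: (y - b) - 2a*x = 0 => x* = (y - b)/(2a)
x* = (2.8922 + 5)/(2*7) = 0.5637
f*(2.8922) = (y-b)^2/(4a) = (2.8922 + 5)^2/(4*7)
= 62.2868/28 = 2.2245


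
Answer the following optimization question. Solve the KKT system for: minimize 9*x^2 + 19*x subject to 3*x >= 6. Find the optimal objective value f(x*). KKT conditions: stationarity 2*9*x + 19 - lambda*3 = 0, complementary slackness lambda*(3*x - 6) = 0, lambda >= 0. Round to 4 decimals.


Step 1: Try lambda = 0 (constraint inactive).
x_unc = -19/(2*9) = -1.0556
Check: 3*-1.0556 = -3.1668 < 6 -- violated!
Step 2: Constraint must be active: 3*x = 6
x* = 6/3 = 2.0
lambda = (2*9*2.0 + 19)/3 = 18.3333
Step 3: Compute optimal value.
f(x*) = 9*2.0^2 + 19*2.0 = 74.0


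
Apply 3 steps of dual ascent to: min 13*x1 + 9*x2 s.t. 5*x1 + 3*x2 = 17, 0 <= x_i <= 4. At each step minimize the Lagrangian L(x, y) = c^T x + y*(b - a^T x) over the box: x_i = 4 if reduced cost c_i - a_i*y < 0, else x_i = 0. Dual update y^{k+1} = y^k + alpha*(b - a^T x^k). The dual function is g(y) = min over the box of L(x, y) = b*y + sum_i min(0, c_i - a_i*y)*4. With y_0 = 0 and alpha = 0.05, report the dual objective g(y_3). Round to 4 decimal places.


Dual ascent for LP: min 13*x1 + 9*x2, 5*x1 + 3*x2 = 17, 0 <= x_i <= 4
Step 1: y^k = 0.0, reduced costs: (13.0, 9.0)
  x^k = (0.0, 0.0), subgradient = b - a^T x = 17.0
  y^{k+1} = 0.0 + 0.05*17.0 = 0.85
Step 2: y^k = 0.85, reduced costs: (8.75, 6.45)
  x^k = (0.0, 0.0), subgradient = b - a^T x = 17.0
  y^{k+1} = 0.85 + 0.05*17.0 = 1.7
Step 3: y^k = 1.7, reduced costs: (4.5, 3.9)
  x^k = (0.0, 0.0), subgradient = b - a^T x = 17.0
  y^{k+1} = 1.7 + 0.05*17.0 = 2.55
Dual objective at y_3 = 2.55: reduced costs (0.25, 1.35), box minimizer x = (0.0, 0.0)
g(y_3) = b*y + (c1 - a1*y)*x1 + (c2 - a2*y)*x2 = 17*2.55 + 0.25*0.0 + 1.35*0.0 = 43.35 + 0.0 + 0.0 = 43.35


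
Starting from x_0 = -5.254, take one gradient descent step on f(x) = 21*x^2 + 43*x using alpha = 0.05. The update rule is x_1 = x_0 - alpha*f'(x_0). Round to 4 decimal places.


We compute the gradient at x_0 and apply the update.
f'(x) = 42*x + 43
f'(-5.254) = 42*-5.254 + 43 = -177.668
x_1 = -5.254 - 0.05*-177.668 = 3.6294


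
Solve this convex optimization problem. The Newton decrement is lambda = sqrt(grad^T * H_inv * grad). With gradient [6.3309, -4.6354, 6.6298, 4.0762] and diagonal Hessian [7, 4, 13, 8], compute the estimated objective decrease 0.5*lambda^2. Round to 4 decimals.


Step 1: H is diagonal, so H^(-1) * g = [0.9044, -1.1589, 0.51, 0.5095].
Step 2: g^T H^(-1) g = sum_i g_i^2 / H_ii
  = (6.3309)^2/7 + (-4.6354)^2/4 + (6.6298)^2/13 + (4.0762)^2/8
  = 5.7258 + 5.3717 + 3.3811 + 2.0769 = 16.5555
Step 3: Objective decrease = 0.5 * g^T H^(-1) g = 8.2778


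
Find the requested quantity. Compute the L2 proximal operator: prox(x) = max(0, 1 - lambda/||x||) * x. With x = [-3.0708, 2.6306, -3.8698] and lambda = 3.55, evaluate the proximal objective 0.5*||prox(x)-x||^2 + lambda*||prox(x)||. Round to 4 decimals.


Step 1: Compute ||x||.
||x|| = 5.5969
Step 2: Compute scaling factor.
scale = max(0, 1 - 3.55/5.5969) = 0.3657
Step 3: prox(x) = [-1.1231, 0.9621, -1.4153]
||prox(x)|| = 2.0469
Step 4: Proximal objective.
0.5*||prox-x||^2 = 6.3013
lambda*||prox|| = 7.2665
Total = 13.5677


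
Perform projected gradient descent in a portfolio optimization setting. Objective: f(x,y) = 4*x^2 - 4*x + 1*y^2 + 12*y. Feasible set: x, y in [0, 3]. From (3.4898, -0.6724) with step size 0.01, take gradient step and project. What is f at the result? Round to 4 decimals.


Step 1: Compute gradient at (3.4898, -0.6724).
grad_x = 2*4*3.4898 - 4 = 23.9184
grad_y = 2*1*-0.6724 + 12 = 10.6552
Step 2: Gradient step.
x_raw = 3.4898 - 0.01*23.9184 = 3.2506
y_raw = -0.6724 - 0.01*10.6552 = -0.779
Step 3: Project onto [0, 3].
x_proj = clip(3.2506) = 3.0
y_proj = clip(-0.779) = 0.0
Step 4: Evaluate f.
f(3.0, 0.0) = 24.0


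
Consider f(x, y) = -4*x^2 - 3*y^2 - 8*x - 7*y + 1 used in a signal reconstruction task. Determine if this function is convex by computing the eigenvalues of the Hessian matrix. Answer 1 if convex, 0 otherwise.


The Hessian of f(x,y) = -4*x^2 - 3*y^2 - 8*x - 7*y + 1 is:
H = [[-8, 0], [0, -6]]
Trace = -8 - 6 = -14
Determinant = -8*-6 - (0)^2 = 48
Discriminant = (-14)^2 - 4*48 = 4.0
Eigenvalues: lambda_1 = -8.0, lambda_2 = -6.0
The function is not convex.

0


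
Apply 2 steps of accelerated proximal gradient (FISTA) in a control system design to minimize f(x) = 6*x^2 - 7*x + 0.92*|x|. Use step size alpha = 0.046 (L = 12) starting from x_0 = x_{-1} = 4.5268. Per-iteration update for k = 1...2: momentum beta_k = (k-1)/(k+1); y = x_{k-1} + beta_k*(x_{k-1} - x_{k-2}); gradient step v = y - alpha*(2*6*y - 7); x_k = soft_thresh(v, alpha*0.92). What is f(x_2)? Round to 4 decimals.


FISTA on f(x) = 6*x^2 - 7*x + 0.92*|x|
L = 12, alpha = 0.046
Iteration 1: beta = 0.0, y = 4.5268 + 0.0*(4.5268 - 4.5268) = 4.5268
  grad(y) = 47.3216, v = y - alpha*grad = 2.35
  prox(v) = soft_thresh(2.35, 0.0423) = 2.3077
Iteration 2: beta = 0.3333, y = 2.3077 + 0.3333*(2.3077 - 4.5268) = 1.568
  grad(y) = 11.8158, v = y - alpha*grad = 1.0245
  prox(v) = soft_thresh(1.0245, 0.0423) = 0.9821
f(x_2) = 6*0.9821^2 - 7*0.9821 + 0.92*|0.9821| = -0.1838
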